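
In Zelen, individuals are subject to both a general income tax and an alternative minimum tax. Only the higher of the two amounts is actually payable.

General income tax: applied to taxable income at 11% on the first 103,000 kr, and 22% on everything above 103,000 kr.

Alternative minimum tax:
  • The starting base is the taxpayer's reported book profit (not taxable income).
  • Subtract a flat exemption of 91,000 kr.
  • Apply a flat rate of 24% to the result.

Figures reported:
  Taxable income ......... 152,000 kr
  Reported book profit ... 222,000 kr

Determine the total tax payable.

31,440 kr

Alternative minimum tax:
  Base (reported book profit): 222,000 kr
  Less exemption 91,000 kr → base 131,000 kr
  131,000 kr × 24% = 31,440 kr

General income tax:
  103,000 kr × 11% = 11,330 kr
  49,000 kr × 22% = 10,780 kr
  → 22,110 kr

31,440 kr > 22,110 kr, so the alternative minimum tax is the binding amount.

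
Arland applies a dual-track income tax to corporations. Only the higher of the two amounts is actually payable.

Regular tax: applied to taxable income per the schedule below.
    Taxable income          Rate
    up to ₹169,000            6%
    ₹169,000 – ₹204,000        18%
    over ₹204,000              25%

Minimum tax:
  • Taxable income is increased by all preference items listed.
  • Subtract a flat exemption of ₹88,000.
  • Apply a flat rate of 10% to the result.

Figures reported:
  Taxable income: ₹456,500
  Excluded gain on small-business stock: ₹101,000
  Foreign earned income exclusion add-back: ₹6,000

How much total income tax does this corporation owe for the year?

Regular tax:
  ₹169,000 × 6% = ₹10,140
  ₹35,000 × 18% = ₹6,300
  ₹252,500 × 25% = ₹63,125
  → ₹79,565

Minimum tax:
  Adjusted income: ₹456,500 + ₹101,000 + ₹6,000 = ₹563,500
  Less exemption ₹88,000 → base ₹475,500
  ₹475,500 × 10% = ₹47,550

₹79,565 > ₹47,550, so the regular tax governs.

₹79,565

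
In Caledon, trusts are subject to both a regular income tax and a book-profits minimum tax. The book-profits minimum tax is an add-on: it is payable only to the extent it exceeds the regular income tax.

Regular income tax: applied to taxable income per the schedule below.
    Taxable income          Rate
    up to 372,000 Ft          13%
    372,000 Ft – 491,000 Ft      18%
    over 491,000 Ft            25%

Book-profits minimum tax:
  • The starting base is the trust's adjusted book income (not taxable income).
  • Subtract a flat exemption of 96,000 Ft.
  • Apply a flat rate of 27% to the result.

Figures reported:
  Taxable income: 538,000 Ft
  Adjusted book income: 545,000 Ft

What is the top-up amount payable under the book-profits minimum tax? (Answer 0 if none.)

39,700 Ft

Regular income tax:
  372,000 Ft × 13% = 48,360 Ft
  119,000 Ft × 18% = 21,420 Ft
  47,000 Ft × 25% = 11,750 Ft
  → 81,530 Ft

Book-profits minimum tax:
  Base (adjusted book income): 545,000 Ft
  Less exemption 96,000 Ft → base 449,000 Ft
  449,000 Ft × 27% = 121,230 Ft

Excess of book-profits minimum tax over regular income tax: 121,230 Ft − 81,530 Ft = 39,700 Ft.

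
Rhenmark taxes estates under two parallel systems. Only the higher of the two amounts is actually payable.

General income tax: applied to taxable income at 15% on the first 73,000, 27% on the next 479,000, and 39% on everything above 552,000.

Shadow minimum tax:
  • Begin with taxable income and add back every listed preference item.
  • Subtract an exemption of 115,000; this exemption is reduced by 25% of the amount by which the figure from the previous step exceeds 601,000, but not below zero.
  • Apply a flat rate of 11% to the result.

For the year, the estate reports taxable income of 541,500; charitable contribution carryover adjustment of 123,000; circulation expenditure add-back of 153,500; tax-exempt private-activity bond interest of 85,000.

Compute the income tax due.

Shadow minimum tax:
  Adjusted income: 541,500 + 123,000 + 153,500 + 85,000 = 903,000
  Exemption: 115,000 − 25% × (903,000 − 601,000) = 115,000 − 75,500 = 39,500
  Base: 903,000 − 39,500 = 863,500
  863,500 × 11% = 94,985

General income tax:
  73,000 × 15% = 10,950
  468,500 × 27% = 126,495
  → 137,445

137,445 > 94,985, so the general income tax governs.

137,445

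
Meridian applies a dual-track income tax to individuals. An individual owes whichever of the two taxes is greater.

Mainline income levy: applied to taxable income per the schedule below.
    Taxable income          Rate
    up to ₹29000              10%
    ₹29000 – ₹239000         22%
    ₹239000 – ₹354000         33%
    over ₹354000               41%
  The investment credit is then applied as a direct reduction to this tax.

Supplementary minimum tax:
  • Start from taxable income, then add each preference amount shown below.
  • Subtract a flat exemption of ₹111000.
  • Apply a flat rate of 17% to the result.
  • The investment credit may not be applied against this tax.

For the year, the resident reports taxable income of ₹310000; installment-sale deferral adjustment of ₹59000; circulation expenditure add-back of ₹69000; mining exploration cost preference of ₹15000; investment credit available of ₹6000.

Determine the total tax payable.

₹66530

Mainline income levy:
  ₹29000 × 10% = ₹2900
  ₹210000 × 22% = ₹46200
  ₹71000 × 33% = ₹23430
  → ₹72530
  Less investment credit ₹6000 → ₹66530

Supplementary minimum tax:
  Adjusted income: ₹310000 + ₹59000 + ₹69000 + ₹15000 = ₹453000
  Less exemption ₹111000 → base ₹342000
  ₹342000 × 17% = ₹58140

₹66530 > ₹58140, so the mainline income levy governs.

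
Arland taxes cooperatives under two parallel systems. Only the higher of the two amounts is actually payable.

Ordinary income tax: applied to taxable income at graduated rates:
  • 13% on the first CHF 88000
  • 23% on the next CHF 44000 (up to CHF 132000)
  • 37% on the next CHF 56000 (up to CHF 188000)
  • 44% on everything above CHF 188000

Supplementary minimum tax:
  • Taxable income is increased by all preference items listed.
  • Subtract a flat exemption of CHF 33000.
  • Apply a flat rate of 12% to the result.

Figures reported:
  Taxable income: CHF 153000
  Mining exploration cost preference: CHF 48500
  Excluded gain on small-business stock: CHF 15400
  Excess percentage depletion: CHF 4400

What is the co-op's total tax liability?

Ordinary income tax:
  CHF 88000 × 13% = CHF 11440
  CHF 44000 × 23% = CHF 10120
  CHF 21000 × 37% = CHF 7770
  → CHF 29330

Supplementary minimum tax:
  Adjusted income: CHF 153000 + CHF 48500 + CHF 15400 + CHF 4400 = CHF 221300
  Less exemption CHF 33000 → base CHF 188300
  CHF 188300 × 12% = CHF 22596

CHF 29330 > CHF 22596, so the ordinary income tax governs.

CHF 29330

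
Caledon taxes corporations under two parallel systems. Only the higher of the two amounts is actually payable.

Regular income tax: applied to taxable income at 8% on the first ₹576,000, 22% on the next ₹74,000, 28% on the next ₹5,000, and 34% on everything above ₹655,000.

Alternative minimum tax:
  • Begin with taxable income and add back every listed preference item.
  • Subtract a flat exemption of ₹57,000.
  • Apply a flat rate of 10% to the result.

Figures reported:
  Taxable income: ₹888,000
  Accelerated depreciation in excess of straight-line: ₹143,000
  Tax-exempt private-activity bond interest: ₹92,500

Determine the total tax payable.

Regular income tax:
  ₹576,000 × 8% = ₹46,080
  ₹74,000 × 22% = ₹16,280
  ₹5,000 × 28% = ₹1,400
  ₹233,000 × 34% = ₹79,220
  → ₹142,980

Alternative minimum tax:
  Adjusted income: ₹888,000 + ₹143,000 + ₹92,500 = ₹1,123,500
  Less exemption ₹57,000 → base ₹1,066,500
  ₹1,066,500 × 10% = ₹106,650

₹142,980 > ₹106,650, so the regular income tax governs.

₹142,980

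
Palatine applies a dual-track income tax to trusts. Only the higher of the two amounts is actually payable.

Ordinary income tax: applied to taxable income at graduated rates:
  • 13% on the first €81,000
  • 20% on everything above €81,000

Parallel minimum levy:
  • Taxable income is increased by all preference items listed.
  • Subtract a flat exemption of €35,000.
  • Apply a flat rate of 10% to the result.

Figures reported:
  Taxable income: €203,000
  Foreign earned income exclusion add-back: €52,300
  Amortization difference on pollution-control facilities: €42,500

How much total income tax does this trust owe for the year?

€34,930

Parallel minimum levy:
  Adjusted income: €203,000 + €52,300 + €42,500 = €297,800
  Less exemption €35,000 → base €262,800
  €262,800 × 10% = €26,280

Ordinary income tax:
  €81,000 × 13% = €10,530
  €122,000 × 20% = €24,400
  → €34,930

€34,930 > €26,280, so the ordinary income tax governs.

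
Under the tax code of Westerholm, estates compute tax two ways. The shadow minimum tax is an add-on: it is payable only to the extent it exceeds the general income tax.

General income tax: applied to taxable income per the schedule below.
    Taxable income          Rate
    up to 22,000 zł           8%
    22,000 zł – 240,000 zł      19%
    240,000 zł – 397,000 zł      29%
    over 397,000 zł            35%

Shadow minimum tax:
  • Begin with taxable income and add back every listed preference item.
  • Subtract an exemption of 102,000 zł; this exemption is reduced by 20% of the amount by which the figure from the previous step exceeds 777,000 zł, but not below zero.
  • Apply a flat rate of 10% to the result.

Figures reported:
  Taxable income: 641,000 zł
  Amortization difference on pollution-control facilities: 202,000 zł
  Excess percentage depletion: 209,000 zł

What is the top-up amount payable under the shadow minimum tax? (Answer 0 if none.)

Shadow minimum tax:
  Adjusted income: 641,000 zł + 202,000 zł + 209,000 zł = 1,052,000 zł
  Exemption: 102,000 zł − 20% × (1,052,000 zł − 777,000 zł) = 102,000 zł − 55,000 zł = 47,000 zł
  Base: 1,052,000 zł − 47,000 zł = 1,005,000 zł
  1,005,000 zł × 10% = 100,500 zł

General income tax:
  22,000 zł × 8% = 1,760 zł
  218,000 zł × 19% = 41,420 zł
  157,000 zł × 29% = 45,530 zł
  244,000 zł × 35% = 85,400 zł
  → 174,110 zł

100,500 zł ≤ 174,110 zł, so no add-on is due.

0 zł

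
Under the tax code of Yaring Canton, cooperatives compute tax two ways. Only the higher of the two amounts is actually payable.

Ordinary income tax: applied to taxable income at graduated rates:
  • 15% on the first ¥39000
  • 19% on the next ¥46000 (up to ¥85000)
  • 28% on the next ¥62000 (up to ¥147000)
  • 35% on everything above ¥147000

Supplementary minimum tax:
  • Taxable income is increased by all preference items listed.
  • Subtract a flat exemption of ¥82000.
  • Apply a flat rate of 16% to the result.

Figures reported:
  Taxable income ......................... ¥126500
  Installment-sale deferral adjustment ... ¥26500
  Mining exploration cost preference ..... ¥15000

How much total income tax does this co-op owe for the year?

Supplementary minimum tax:
  Adjusted income: ¥126500 + ¥26500 + ¥15000 = ¥168000
  Less exemption ¥82000 → base ¥86000
  ¥86000 × 16% = ¥13760

Ordinary income tax:
  ¥39000 × 15% = ¥5850
  ¥46000 × 19% = ¥8740
  ¥41500 × 28% = ¥11620
  → ¥26210

¥26210 > ¥13760, so the ordinary income tax governs.

¥26210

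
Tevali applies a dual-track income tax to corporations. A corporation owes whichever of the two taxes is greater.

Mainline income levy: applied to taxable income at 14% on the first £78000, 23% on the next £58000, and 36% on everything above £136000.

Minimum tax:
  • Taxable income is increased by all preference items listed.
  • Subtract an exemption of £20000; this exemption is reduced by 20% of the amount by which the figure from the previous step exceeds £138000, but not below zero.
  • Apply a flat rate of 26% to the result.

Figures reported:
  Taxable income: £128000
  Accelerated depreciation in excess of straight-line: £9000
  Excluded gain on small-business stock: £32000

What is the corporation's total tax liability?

£40352

Mainline income levy:
  £78000 × 14% = £10920
  £50000 × 23% = £11500
  → £22420

Minimum tax:
  Adjusted income: £128000 + £9000 + £32000 = £169000
  Exemption: £20000 − 20% × (£169000 − £138000) = £20000 − £6200 = £13800
  Base: £169000 − £13800 = £155200
  £155200 × 26% = £40352

£40352 > £22420, so the minimum tax is the binding amount.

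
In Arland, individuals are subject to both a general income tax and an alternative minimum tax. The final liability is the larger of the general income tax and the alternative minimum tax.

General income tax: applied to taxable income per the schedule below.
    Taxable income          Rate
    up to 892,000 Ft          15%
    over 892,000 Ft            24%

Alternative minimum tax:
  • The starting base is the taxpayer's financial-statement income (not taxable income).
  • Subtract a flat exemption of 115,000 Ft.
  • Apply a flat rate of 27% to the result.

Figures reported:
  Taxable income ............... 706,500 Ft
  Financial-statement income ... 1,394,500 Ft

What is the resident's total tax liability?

Alternative minimum tax:
  Base (financial-statement income): 1,394,500 Ft
  Less exemption 115,000 Ft → base 1,279,500 Ft
  1,279,500 Ft × 27% = 345,465 Ft

General income tax:
  706,500 Ft × 15% = 105,975 Ft

345,465 Ft > 105,975 Ft, so the alternative minimum tax is the binding amount.

345,465 Ft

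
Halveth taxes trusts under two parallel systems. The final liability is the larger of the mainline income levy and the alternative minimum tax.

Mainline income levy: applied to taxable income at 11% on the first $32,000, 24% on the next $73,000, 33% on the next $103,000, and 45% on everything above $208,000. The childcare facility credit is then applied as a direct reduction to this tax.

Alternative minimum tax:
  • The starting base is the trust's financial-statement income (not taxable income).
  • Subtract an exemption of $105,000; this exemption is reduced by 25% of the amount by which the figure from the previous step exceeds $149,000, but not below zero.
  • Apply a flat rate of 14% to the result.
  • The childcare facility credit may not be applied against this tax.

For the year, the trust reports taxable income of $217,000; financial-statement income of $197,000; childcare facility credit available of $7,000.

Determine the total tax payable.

Mainline income levy:
  $32,000 × 11% = $3,520
  $73,000 × 24% = $17,520
  $103,000 × 33% = $33,990
  $9,000 × 45% = $4,050
  → $59,080
  Less childcare facility credit $7,000 → $52,080

Alternative minimum tax:
  Base (financial-statement income): $197,000
  Exemption: $105,000 − 25% × ($197,000 − $149,000) = $105,000 − $12,000 = $93,000
  Base: $197,000 − $93,000 = $104,000
  $104,000 × 14% = $14,560

$52,080 > $14,560, so the mainline income levy governs.

$52,080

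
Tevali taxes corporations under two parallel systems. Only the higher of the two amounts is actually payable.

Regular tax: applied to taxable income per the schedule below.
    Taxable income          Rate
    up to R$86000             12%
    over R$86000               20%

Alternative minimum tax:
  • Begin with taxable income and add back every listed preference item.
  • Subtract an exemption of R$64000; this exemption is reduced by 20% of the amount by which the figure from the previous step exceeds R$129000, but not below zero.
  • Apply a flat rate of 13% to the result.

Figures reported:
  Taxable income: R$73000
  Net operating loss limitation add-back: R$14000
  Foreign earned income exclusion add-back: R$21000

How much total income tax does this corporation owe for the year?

Alternative minimum tax:
  Adjusted income: R$73000 + R$14000 + R$21000 = R$108000
  Exemption: R$108000 ≤ R$129000, so full R$64000 applies
  Base: R$108000 − R$64000 = R$44000
  R$44000 × 13% = R$5720

Regular tax:
  R$73000 × 12% = R$8760

R$8760 > R$5720, so the regular tax governs.

R$8760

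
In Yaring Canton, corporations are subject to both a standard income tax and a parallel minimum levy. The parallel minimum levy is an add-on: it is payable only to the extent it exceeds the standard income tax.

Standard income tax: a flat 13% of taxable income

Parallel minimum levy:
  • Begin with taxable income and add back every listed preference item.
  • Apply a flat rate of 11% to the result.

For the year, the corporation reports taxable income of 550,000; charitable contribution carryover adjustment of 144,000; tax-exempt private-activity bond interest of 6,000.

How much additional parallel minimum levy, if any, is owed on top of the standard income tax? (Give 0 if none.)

5,500

Standard income tax:
  550,000 × 13% = 71,500

Parallel minimum levy:
  Adjusted income: 550,000 + 144,000 + 6,000 = 700,000
  700,000 × 11% = 77,000

Excess of parallel minimum levy over standard income tax: 77,000 − 71,500 = 5,500.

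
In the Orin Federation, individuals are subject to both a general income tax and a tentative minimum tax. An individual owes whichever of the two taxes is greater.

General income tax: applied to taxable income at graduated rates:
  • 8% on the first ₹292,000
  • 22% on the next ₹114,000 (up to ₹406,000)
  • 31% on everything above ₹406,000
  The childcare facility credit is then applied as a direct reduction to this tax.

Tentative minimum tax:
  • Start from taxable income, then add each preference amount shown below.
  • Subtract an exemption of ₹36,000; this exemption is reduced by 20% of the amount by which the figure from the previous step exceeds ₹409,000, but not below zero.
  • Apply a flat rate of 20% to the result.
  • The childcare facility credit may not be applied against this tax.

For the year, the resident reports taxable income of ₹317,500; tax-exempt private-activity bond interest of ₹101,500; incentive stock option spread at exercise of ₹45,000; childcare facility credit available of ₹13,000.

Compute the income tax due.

Tentative minimum tax:
  Adjusted income: ₹317,500 + ₹101,500 + ₹45,000 = ₹464,000
  Exemption: ₹36,000 − 20% × (₹464,000 − ₹409,000) = ₹36,000 − ₹11,000 = ₹25,000
  Base: ₹464,000 − ₹25,000 = ₹439,000
  ₹439,000 × 20% = ₹87,800

General income tax:
  ₹292,000 × 8% = ₹23,360
  ₹25,500 × 22% = ₹5,610
  → ₹28,970
  Less childcare facility credit ₹13,000 → ₹15,970

₹87,800 > ₹15,970, so the tentative minimum tax is the binding amount.

₹87,800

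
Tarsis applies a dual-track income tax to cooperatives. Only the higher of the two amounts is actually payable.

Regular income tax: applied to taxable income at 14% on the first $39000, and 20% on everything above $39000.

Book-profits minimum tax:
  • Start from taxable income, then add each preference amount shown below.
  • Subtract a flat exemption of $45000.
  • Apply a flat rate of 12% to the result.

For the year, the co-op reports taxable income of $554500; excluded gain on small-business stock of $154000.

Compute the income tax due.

$108560

Book-profits minimum tax:
  Adjusted income: $554500 + $154000 = $708500
  Less exemption $45000 → base $663500
  $663500 × 12% = $79620

Regular income tax:
  $39000 × 14% = $5460
  $515500 × 20% = $103100
  → $108560

$108560 > $79620, so the regular income tax governs.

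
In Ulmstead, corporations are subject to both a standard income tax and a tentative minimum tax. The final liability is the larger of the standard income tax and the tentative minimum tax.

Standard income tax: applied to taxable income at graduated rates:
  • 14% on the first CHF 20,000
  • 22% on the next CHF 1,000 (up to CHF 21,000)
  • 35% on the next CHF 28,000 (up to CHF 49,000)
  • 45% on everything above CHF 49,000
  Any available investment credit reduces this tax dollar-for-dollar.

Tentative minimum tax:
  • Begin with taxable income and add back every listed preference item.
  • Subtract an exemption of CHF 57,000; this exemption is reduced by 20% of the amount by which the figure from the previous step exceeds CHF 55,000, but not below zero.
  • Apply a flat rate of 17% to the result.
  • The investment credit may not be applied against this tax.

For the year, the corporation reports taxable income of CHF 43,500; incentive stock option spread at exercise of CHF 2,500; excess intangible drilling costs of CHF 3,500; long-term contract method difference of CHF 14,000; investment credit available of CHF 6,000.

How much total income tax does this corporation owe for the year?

CHF 4,895

Standard income tax:
  CHF 20,000 × 14% = CHF 2,800
  CHF 1,000 × 22% = CHF 220
  CHF 22,500 × 35% = CHF 7,875
  → CHF 10,895
  Less investment credit CHF 6,000 → CHF 4,895

Tentative minimum tax:
  Adjusted income: CHF 43,500 + CHF 2,500 + CHF 3,500 + CHF 14,000 = CHF 63,500
  Exemption: CHF 57,000 − 20% × (CHF 63,500 − CHF 55,000) = CHF 57,000 − CHF 1,700 = CHF 55,300
  Base: CHF 63,500 − CHF 55,300 = CHF 8,200
  CHF 8,200 × 17% = CHF 1,394

CHF 4,895 > CHF 1,394, so the standard income tax governs.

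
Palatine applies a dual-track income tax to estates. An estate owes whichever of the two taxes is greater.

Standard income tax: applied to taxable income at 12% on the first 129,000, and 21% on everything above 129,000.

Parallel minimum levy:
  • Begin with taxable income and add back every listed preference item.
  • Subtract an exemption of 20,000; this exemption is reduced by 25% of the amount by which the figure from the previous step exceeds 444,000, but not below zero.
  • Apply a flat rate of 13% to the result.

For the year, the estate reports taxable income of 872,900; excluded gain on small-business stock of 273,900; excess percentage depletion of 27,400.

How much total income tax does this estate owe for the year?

Standard income tax:
  129,000 × 12% = 15,480
  743,900 × 21% = 156,219
  → 171,699

Parallel minimum levy:
  Adjusted income: 872,900 + 273,900 + 27,400 = 1,174,200
  Exemption: 25% × (1,174,200 − 444,000) = 182,550 ≥ 20,000, so the exemption is fully phased out
  Base: 1,174,200 − 0 = 1,174,200
  1,174,200 × 13% = 152,646

171,699 > 152,646, so the standard income tax governs.

171,699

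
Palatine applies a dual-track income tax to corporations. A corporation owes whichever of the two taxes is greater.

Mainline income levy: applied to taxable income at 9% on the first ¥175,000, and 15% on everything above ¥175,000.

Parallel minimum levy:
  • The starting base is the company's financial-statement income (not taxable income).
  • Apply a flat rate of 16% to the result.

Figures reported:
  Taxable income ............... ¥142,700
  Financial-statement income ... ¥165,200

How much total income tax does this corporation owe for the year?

Mainline income levy:
  ¥142,700 × 9% = ¥12,843

Parallel minimum levy:
  Base (financial-statement income): ¥165,200
  ¥165,200 × 16% = ¥26,432

¥26,432 > ¥12,843, so the parallel minimum levy is the binding amount.

¥26,432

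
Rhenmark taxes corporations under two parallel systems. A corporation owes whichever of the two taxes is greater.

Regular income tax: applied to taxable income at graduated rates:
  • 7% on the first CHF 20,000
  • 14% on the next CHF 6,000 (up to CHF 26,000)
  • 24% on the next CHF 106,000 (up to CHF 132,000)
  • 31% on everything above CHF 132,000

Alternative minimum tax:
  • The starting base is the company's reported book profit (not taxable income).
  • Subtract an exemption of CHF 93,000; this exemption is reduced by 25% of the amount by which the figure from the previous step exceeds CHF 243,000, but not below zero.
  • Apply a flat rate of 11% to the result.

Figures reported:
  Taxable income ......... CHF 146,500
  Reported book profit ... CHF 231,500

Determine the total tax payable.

Regular income tax:
  CHF 20,000 × 7% = CHF 1,400
  CHF 6,000 × 14% = CHF 840
  CHF 106,000 × 24% = CHF 25,440
  CHF 14,500 × 31% = CHF 4,495
  → CHF 32,175

Alternative minimum tax:
  Base (reported book profit): CHF 231,500
  Exemption: CHF 231,500 ≤ CHF 243,000, so full CHF 93,000 applies
  Base: CHF 231,500 − CHF 93,000 = CHF 138,500
  CHF 138,500 × 11% = CHF 15,235

CHF 32,175 > CHF 15,235, so the regular income tax governs.

CHF 32,175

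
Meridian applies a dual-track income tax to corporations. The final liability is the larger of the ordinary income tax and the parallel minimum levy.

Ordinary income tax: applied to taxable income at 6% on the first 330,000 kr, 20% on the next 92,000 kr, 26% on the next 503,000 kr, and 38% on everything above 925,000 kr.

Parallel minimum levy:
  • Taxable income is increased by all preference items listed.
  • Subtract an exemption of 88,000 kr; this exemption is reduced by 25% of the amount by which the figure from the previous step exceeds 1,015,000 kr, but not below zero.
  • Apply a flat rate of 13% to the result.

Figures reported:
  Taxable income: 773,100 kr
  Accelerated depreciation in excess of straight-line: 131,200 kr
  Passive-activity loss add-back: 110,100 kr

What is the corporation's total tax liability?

129,486 kr

Parallel minimum levy:
  Adjusted income: 773,100 kr + 131,200 kr + 110,100 kr = 1,014,400 kr
  Exemption: 1,014,400 kr ≤ 1,015,000 kr, so full 88,000 kr applies
  Base: 1,014,400 kr − 88,000 kr = 926,400 kr
  926,400 kr × 13% = 120,432 kr

Ordinary income tax:
  330,000 kr × 6% = 19,800 kr
  92,000 kr × 20% = 18,400 kr
  351,100 kr × 26% = 91,286 kr
  → 129,486 kr

129,486 kr > 120,432 kr, so the ordinary income tax governs.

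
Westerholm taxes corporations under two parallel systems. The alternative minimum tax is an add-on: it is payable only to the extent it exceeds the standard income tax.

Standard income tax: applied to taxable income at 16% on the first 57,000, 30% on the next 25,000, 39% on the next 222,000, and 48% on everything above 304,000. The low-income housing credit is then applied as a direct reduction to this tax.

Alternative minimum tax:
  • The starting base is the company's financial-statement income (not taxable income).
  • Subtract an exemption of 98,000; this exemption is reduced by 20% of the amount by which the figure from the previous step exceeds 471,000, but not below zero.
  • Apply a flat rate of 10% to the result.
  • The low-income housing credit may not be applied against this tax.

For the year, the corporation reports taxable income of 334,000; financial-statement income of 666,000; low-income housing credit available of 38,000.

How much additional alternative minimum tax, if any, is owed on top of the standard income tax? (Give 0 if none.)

Standard income tax:
  57,000 × 16% = 9,120
  25,000 × 30% = 7,500
  222,000 × 39% = 86,580
  30,000 × 48% = 14,400
  → 117,600
  Less low-income housing credit 38,000 → 79,600

Alternative minimum tax:
  Base (financial-statement income): 666,000
  Exemption: 98,000 − 20% × (666,000 − 471,000) = 98,000 − 39,000 = 59,000
  Base: 666,000 − 59,000 = 607,000
  607,000 × 10% = 60,700

60,700 ≤ 79,600, so no add-on is due.

0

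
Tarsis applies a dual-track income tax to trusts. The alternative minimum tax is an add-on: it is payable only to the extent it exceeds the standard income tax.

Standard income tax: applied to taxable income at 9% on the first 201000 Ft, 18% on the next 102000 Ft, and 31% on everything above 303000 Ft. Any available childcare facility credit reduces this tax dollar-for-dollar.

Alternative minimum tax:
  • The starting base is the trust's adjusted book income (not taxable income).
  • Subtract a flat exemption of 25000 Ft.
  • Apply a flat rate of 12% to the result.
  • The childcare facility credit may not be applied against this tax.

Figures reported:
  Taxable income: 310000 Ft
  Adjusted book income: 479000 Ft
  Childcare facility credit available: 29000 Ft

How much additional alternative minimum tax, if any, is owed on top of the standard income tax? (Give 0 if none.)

44860 Ft

Standard income tax:
  201000 Ft × 9% = 18090 Ft
  102000 Ft × 18% = 18360 Ft
  7000 Ft × 31% = 2170 Ft
  → 38620 Ft
  Less childcare facility credit 29000 Ft → 9620 Ft

Alternative minimum tax:
  Base (adjusted book income): 479000 Ft
  Less exemption 25000 Ft → base 454000 Ft
  454000 Ft × 12% = 54480 Ft

Excess of alternative minimum tax over standard income tax: 54480 Ft − 9620 Ft = 44860 Ft.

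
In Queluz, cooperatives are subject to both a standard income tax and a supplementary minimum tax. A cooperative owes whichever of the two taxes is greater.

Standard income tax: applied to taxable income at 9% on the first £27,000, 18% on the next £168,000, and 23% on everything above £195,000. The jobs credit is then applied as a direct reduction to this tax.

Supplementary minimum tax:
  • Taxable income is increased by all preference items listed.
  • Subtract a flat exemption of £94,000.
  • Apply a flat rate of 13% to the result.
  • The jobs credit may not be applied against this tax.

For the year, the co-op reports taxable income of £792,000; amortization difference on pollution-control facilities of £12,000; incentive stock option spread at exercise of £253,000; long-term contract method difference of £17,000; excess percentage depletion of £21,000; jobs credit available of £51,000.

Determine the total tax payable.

£130,130

Supplementary minimum tax:
  Adjusted income: £792,000 + £12,000 + £253,000 + £17,000 + £21,000 = £1,095,000
  Less exemption £94,000 → base £1,001,000
  £1,001,000 × 13% = £130,130

Standard income tax:
  £27,000 × 9% = £2,430
  £168,000 × 18% = £30,240
  £597,000 × 23% = £137,310
  → £169,980
  Less jobs credit £51,000 → £118,980

£130,130 > £118,980, so the supplementary minimum tax is the binding amount.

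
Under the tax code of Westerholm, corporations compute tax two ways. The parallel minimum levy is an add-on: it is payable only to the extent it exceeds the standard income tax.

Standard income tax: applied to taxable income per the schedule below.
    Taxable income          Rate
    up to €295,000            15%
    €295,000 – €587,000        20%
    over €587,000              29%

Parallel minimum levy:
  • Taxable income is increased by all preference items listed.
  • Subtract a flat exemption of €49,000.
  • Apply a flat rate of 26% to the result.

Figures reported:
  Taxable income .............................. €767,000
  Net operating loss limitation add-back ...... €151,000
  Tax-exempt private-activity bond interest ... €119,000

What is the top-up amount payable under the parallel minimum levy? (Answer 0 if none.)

Parallel minimum levy:
  Adjusted income: €767,000 + €151,000 + €119,000 = €1,037,000
  Less exemption €49,000 → base €988,000
  €988,000 × 26% = €256,880

Standard income tax:
  €295,000 × 15% = €44,250
  €292,000 × 20% = €58,400
  €180,000 × 29% = €52,200
  → €154,850

Excess of parallel minimum levy over standard income tax: €256,880 − €154,850 = €102,030.

€102,030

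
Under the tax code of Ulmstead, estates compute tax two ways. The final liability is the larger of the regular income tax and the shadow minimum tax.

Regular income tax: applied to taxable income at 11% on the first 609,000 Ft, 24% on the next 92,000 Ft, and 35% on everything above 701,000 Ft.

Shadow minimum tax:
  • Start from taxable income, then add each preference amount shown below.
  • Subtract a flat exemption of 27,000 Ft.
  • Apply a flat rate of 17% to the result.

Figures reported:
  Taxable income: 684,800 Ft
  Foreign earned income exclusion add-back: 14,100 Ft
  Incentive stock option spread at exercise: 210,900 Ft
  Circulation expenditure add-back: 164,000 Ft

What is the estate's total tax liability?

Shadow minimum tax:
  Adjusted income: 684,800 Ft + 14,100 Ft + 210,900 Ft + 164,000 Ft = 1,073,800 Ft
  Less exemption 27,000 Ft → base 1,046,800 Ft
  1,046,800 Ft × 17% = 177,956 Ft

Regular income tax:
  609,000 Ft × 11% = 66,990 Ft
  75,800 Ft × 24% = 18,192 Ft
  → 85,182 Ft

177,956 Ft > 85,182 Ft, so the shadow minimum tax is the binding amount.

177,956 Ft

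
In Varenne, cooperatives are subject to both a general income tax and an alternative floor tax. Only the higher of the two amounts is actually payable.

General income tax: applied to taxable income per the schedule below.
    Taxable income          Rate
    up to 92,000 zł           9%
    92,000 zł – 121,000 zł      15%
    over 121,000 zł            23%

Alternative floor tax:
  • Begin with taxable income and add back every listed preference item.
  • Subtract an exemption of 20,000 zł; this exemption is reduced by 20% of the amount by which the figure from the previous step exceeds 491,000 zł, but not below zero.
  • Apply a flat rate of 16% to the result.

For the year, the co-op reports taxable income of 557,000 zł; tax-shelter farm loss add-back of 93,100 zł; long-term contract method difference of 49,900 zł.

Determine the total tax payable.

Alternative floor tax:
  Adjusted income: 557,000 zł + 93,100 zł + 49,900 zł = 700,000 zł
  Exemption: 20% × (700,000 zł − 491,000 zł) = 41,800 zł ≥ 20,000 zł, so the exemption is fully phased out
  Base: 700,000 zł − 0 zł = 700,000 zł
  700,000 zł × 16% = 112,000 zł

General income tax:
  92,000 zł × 9% = 8,280 zł
  29,000 zł × 15% = 4,350 zł
  436,000 zł × 23% = 100,280 zł
  → 112,910 zł

112,910 zł > 112,000 zł, so the general income tax governs.

112,910 zł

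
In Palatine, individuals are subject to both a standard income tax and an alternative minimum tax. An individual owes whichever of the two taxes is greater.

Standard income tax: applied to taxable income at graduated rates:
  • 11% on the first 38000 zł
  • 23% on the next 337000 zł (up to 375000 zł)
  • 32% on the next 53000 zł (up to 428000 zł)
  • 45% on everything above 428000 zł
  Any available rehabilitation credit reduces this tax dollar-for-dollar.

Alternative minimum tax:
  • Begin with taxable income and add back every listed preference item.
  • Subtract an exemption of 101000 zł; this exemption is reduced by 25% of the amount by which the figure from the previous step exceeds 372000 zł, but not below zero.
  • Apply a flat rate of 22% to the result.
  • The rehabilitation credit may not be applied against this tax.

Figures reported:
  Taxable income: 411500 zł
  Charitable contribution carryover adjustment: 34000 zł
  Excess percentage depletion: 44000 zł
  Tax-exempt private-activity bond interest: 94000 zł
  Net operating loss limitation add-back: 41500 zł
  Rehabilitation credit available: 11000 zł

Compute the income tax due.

129195 zł

Standard income tax:
  38000 zł × 11% = 4180 zł
  337000 zł × 23% = 77510 zł
  36500 zł × 32% = 11680 zł
  → 93370 zł
  Less rehabilitation credit 11000 zł → 82370 zł

Alternative minimum tax:
  Adjusted income: 411500 zł + 34000 zł + 44000 zł + 94000 zł + 41500 zł = 625000 zł
  Exemption: 101000 zł − 25% × (625000 zł − 372000 zł) = 101000 zł − 63250 zł = 37750 zł
  Base: 625000 zł − 37750 zł = 587250 zł
  587250 zł × 22% = 129195 zł

129195 zł > 82370 zł, so the alternative minimum tax is the binding amount.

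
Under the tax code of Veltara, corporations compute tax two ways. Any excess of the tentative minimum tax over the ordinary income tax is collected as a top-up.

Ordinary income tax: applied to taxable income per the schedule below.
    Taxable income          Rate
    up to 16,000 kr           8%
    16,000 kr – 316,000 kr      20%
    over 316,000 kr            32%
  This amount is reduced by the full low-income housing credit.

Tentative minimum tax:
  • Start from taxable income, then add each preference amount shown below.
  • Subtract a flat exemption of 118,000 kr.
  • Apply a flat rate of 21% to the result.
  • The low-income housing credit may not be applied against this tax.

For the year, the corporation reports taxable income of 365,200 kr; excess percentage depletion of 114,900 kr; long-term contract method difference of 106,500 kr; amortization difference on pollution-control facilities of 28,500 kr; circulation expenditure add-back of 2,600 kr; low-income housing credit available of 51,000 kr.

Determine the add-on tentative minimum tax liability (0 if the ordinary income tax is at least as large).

Ordinary income tax:
  16,000 kr × 8% = 1,280 kr
  300,000 kr × 20% = 60,000 kr
  49,200 kr × 32% = 15,744 kr
  → 77,024 kr
  Less low-income housing credit 51,000 kr → 26,024 kr

Tentative minimum tax:
  Adjusted income: 365,200 kr + 114,900 kr + 106,500 kr + 28,500 kr + 2,600 kr = 617,700 kr
  Less exemption 118,000 kr → base 499,700 kr
  499,700 kr × 21% = 104,937 kr

Excess of tentative minimum tax over ordinary income tax: 104,937 kr − 26,024 kr = 78,913 kr.

78,913 kr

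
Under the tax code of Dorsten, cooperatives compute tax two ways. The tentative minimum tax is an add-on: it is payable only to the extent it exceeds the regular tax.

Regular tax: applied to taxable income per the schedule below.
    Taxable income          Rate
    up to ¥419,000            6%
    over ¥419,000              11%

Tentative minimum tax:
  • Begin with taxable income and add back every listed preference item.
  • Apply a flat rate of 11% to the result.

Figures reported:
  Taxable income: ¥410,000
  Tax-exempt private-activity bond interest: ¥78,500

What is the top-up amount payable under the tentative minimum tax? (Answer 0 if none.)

¥29,135

Tentative minimum tax:
  Adjusted income: ¥410,000 + ¥78,500 = ¥488,500
  ¥488,500 × 11% = ¥53,735

Regular tax:
  ¥410,000 × 6% = ¥24,600

Excess of tentative minimum tax over regular tax: ¥53,735 − ¥24,600 = ¥29,135.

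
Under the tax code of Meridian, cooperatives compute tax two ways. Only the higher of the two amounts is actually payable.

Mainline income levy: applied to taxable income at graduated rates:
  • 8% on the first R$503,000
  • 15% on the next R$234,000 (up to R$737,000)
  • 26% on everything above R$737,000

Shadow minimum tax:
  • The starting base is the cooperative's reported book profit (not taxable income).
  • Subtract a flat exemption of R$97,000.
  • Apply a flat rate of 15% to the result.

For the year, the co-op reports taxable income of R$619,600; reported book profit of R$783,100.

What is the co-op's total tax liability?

R$102,915

Mainline income levy:
  R$503,000 × 8% = R$40,240
  R$116,600 × 15% = R$17,490
  → R$57,730

Shadow minimum tax:
  Base (reported book profit): R$783,100
  Less exemption R$97,000 → base R$686,100
  R$686,100 × 15% = R$102,915

R$102,915 > R$57,730, so the shadow minimum tax is the binding amount.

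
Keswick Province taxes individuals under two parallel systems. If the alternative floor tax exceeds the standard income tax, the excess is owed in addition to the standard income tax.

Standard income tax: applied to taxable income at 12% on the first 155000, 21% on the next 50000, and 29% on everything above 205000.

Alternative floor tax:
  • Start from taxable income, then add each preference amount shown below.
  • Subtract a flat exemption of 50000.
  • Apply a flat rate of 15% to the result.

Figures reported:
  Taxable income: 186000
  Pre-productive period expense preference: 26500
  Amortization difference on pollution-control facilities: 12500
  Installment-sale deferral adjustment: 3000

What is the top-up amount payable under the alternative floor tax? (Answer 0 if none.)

Alternative floor tax:
  Adjusted income: 186000 + 26500 + 12500 + 3000 = 228000
  Less exemption 50000 → base 178000
  178000 × 15% = 26700

Standard income tax:
  155000 × 12% = 18600
  31000 × 21% = 6510
  → 25110

Excess of alternative floor tax over standard income tax: 26700 − 25110 = 1590.

1590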